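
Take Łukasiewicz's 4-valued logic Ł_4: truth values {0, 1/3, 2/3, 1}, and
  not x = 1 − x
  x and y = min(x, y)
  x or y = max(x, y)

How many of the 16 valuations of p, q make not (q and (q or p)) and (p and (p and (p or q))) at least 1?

1

p = 0, q = 0 ↦ 0  <
p = 0, q = 1/3 ↦ 0  <
p = 0, q = 2/3 ↦ 0  <
p = 0, q = 1 ↦ 0  <
p = 1/3, q = 0 ↦ 1/3  <
p = 1/3, q = 1/3 ↦ 1/3  <
p = 1/3, q = 2/3 ↦ 1/3  <
p = 1/3, q = 1 ↦ 0  <
p = 2/3, q = 0 ↦ 2/3  <
p = 2/3, q = 1/3 ↦ 2/3  <
p = 2/3, q = 2/3 ↦ 1/3  <
p = 2/3, q = 1 ↦ 0  <
p = 1, q = 0 ↦ 1  ≥
p = 1, q = 1/3 ↦ 2/3  <
p = 1, q = 2/3 ↦ 1/3  <
p = 1, q = 1 ↦ 0  <
So 1 of the 16 assignments meets the threshold.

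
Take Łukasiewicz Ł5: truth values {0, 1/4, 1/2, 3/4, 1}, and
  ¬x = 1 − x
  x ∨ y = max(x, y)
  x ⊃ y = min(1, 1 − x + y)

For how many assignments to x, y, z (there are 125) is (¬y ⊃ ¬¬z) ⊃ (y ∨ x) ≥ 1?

71

value 1: 71 assignments (counts)
value 3/4: 31 assignments
value 1/2: 16 assignments
value 1/4: 6 assignments
value 0: 1 assignment
So 71 of the 125 assignments meet the threshold.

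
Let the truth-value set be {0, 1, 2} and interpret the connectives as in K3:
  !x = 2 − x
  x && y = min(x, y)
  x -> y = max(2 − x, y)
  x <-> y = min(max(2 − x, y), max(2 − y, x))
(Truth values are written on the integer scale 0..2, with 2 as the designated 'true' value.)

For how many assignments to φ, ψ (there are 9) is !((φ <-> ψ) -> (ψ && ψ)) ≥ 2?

φ = 0, ψ = 0 ↦ 2  ≥
φ = 0, ψ = 1 ↦ 1  <
φ = 0, ψ = 2 ↦ 0  <
φ = 1, ψ = 0 ↦ 1  <
φ = 1, ψ = 1 ↦ 1  <
φ = 1, ψ = 2 ↦ 0  <
φ = 2, ψ = 0 ↦ 0  <
φ = 2, ψ = 1 ↦ 1  <
φ = 2, ψ = 2 ↦ 0  <
So 1 of the 9 assignments meets the threshold.

1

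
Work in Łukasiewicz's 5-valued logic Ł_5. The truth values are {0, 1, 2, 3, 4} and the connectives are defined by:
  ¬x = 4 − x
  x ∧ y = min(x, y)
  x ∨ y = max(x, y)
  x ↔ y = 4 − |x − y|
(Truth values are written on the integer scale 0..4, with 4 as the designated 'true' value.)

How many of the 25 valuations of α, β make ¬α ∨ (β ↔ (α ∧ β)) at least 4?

19

value 4: 19 assignments (counts)
value 3: 5 assignments
value 2: 1 assignment
So 19 of the 25 assignments meet the threshold.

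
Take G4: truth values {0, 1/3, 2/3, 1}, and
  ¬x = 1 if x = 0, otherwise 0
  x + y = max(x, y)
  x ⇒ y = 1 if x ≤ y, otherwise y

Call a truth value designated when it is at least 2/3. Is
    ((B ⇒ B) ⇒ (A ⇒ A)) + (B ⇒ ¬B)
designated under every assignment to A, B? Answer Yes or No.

Yes

A = 0, B = 0 ↦ 1
A = 0, B = 1/3 ↦ 1
A = 0, B = 2/3 ↦ 1
A = 0, B = 1 ↦ 1
A = 1/3, B = 0 ↦ 1
A = 1/3, B = 1/3 ↦ 1
A = 1/3, B = 2/3 ↦ 1
A = 1/3, B = 1 ↦ 1
A = 2/3, B = 0 ↦ 1
A = 2/3, B = 1/3 ↦ 1
A = 2/3, B = 2/3 ↦ 1
A = 2/3, B = 1 ↦ 1
A = 1, B = 0 ↦ 1
A = 1, B = 1/3 ↦ 1
A = 1, B = 2/3 ↦ 1
A = 1, B = 1 ↦ 1
Every assignment gives a value ≥ 2/3.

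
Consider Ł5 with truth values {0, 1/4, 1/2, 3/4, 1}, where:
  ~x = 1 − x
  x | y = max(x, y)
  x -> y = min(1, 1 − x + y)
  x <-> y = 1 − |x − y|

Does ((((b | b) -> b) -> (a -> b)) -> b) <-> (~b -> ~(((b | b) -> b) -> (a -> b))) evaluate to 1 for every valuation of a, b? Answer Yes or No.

Yes

At a = 3/4, b = 1/2, for instance:
b | b = 1/2 | 1/2 = 1/2
(b | b) -> b = 1/2 -> 1/2 = 1
a -> b = 3/4 -> 1/2 = 3/4
((b | b) -> b) -> (a -> b) = 1 -> 3/4 = 3/4
(((b | b) -> b) -> (a -> b)) -> b = 3/4 -> 1/2 = 3/4
~b = ~1/2 = 1/2
~(((b | b) -> b) -> (a -> b)) = ~3/4 = 1/4
~b -> ~(((b | b) -> b) -> (a -> b)) = 1/2 -> 1/4 = 3/4
((((b | b) -> b) -> (a -> b)) -> b) <-> (~b -> ~(((b | b) -> b) -> (a -> b))) = 3/4 <-> 3/4 = 1
and checking the remaining 24 assignments likewise gives ≥ 1 in every case.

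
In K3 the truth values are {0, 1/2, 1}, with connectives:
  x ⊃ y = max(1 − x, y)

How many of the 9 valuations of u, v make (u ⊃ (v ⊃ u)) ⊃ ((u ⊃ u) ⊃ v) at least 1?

u = 0, v = 0 ↦ 0  <
u = 0, v = 1/2 ↦ 1/2  <
u = 0, v = 1 ↦ 1  ≥
u = 1/2, v = 0 ↦ 1/2  <
u = 1/2, v = 1/2 ↦ 1/2  <
u = 1/2, v = 1 ↦ 1  ≥
u = 1, v = 0 ↦ 0  <
u = 1, v = 1/2 ↦ 1/2  <
u = 1, v = 1 ↦ 1  ≥
So 3 of the 9 assignments meet the threshold.

3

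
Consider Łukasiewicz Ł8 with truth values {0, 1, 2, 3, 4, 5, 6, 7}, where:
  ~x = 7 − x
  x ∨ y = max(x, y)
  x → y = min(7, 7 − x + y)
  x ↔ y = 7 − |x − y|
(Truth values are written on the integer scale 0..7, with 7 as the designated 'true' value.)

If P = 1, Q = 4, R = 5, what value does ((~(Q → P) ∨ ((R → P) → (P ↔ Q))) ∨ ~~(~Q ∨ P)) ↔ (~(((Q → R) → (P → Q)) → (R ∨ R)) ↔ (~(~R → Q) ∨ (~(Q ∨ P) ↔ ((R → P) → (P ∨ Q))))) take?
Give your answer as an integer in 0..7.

6

Q → P = 4 → 1 = 4
~(Q → P) = ~4 = 3
R → P = 5 → 1 = 3
P ↔ Q = 1 ↔ 4 = 4
(R → P) → (P ↔ Q) = 3 → 4 = 7
~(Q → P) ∨ ((R → P) → (P ↔ Q)) = 3 ∨ 7 = 7
~Q = ~4 = 3
~Q ∨ P = 3 ∨ 1 = 3
~(~Q ∨ P) = ~3 = 4
~~(~Q ∨ P) = ~4 = 3
(~(Q → P) ∨ ((R → P) → (P ↔ Q))) ∨ ~~(~Q ∨ P) = 7 ∨ 3 = 7
Q → R = 4 → 5 = 7
P → Q = 1 → 4 = 7
(Q → R) → (P → Q) = 7 → 7 = 7
R ∨ R = 5 ∨ 5 = 5
((Q → R) → (P → Q)) → (R ∨ R) = 7 → 5 = 5
~(((Q → R) → (P → Q)) → (R ∨ R)) = ~5 = 2
~R = ~5 = 2
~R → Q = 2 → 4 = 7
~(~R → Q) = ~7 = 0
Q ∨ P = 4 ∨ 1 = 4
~(Q ∨ P) = ~4 = 3
R → P = 5 → 1 = 3
P ∨ Q = 1 ∨ 4 = 4
(R → P) → (P ∨ Q) = 3 → 4 = 7
~(Q ∨ P) ↔ ((R → P) → (P ∨ Q)) = 3 ↔ 7 = 3
~(~R → Q) ∨ (~(Q ∨ P) ↔ ((R → P) → (P ∨ Q))) = 0 ∨ 3 = 3
~(((Q → R) → (P → Q)) → (R ∨ R)) ↔ (~(~R → Q) ∨ (~(Q ∨ P) ↔ ((R → P) → (P ∨ Q)))) = 2 ↔ 3 = 6
((~(Q → P) ∨ ((R → P) → (P ↔ Q))) ∨ ~~(~Q ∨ P)) ↔ (~(((Q → R) → (P → Q)) → (R ∨ R)) ↔ (~(~R → Q) ∨ (~(Q ∨ P) ↔ ((R → P) → (P ∨ Q))))) = 7 ↔ 6 = 6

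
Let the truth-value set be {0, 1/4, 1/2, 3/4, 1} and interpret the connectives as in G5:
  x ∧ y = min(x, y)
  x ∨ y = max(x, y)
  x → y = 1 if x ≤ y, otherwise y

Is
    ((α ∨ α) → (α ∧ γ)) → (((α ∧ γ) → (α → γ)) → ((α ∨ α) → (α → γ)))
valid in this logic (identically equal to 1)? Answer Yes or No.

At α = 3/4, γ = 1/2, for instance:
α ∨ α = 3/4 ∨ 3/4 = 3/4
α ∧ γ = 3/4 ∧ 1/2 = 1/2
(α ∨ α) → (α ∧ γ) = 3/4 → 1/2 = 1/2
α → γ = 3/4 → 1/2 = 1/2
(α ∧ γ) → (α → γ) = 1/2 → 1/2 = 1
(α ∨ α) → (α → γ) = 3/4 → 1/2 = 1/2
((α ∧ γ) → (α → γ)) → ((α ∨ α) → (α → γ)) = 1 → 1/2 = 1/2
((α ∨ α) → (α ∧ γ)) → (((α ∧ γ) → (α → γ)) → ((α ∨ α) → (α → γ))) = 1/2 → 1/2 = 1
and checking the remaining 24 assignments likewise gives ≥ 1 in every case.

Yes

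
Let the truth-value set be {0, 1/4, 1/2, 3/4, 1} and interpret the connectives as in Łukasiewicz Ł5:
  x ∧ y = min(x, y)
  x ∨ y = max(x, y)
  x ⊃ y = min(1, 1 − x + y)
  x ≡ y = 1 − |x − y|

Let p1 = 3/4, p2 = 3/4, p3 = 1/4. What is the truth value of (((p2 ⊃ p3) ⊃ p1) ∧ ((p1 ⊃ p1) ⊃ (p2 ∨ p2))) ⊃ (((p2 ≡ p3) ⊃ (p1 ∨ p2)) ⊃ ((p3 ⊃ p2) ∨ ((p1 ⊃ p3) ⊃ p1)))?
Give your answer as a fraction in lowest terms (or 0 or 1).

1

p2 ⊃ p3 = 3/4 ⊃ 1/4 = 1/2
(p2 ⊃ p3) ⊃ p1 = 1/2 ⊃ 3/4 = 1
p1 ⊃ p1 = 3/4 ⊃ 3/4 = 1
p2 ∨ p2 = 3/4 ∨ 3/4 = 3/4
(p1 ⊃ p1) ⊃ (p2 ∨ p2) = 1 ⊃ 3/4 = 3/4
((p2 ⊃ p3) ⊃ p1) ∧ ((p1 ⊃ p1) ⊃ (p2 ∨ p2)) = 1 ∧ 3/4 = 3/4
p2 ≡ p3 = 3/4 ≡ 1/4 = 1/2
p1 ∨ p2 = 3/4 ∨ 3/4 = 3/4
(p2 ≡ p3) ⊃ (p1 ∨ p2) = 1/2 ⊃ 3/4 = 1
p3 ⊃ p2 = 1/4 ⊃ 3/4 = 1
p1 ⊃ p3 = 3/4 ⊃ 1/4 = 1/2
(p1 ⊃ p3) ⊃ p1 = 1/2 ⊃ 3/4 = 1
(p3 ⊃ p2) ∨ ((p1 ⊃ p3) ⊃ p1) = 1 ∨ 1 = 1
((p2 ≡ p3) ⊃ (p1 ∨ p2)) ⊃ ((p3 ⊃ p2) ∨ ((p1 ⊃ p3) ⊃ p1)) = 1 ⊃ 1 = 1
(((p2 ⊃ p3) ⊃ p1) ∧ ((p1 ⊃ p1) ⊃ (p2 ∨ p2))) ⊃ (((p2 ≡ p3) ⊃ (p1 ∨ p2)) ⊃ ((p3 ⊃ p2) ∨ ((p1 ⊃ p3) ⊃ p1))) = 3/4 ⊃ 1 = 1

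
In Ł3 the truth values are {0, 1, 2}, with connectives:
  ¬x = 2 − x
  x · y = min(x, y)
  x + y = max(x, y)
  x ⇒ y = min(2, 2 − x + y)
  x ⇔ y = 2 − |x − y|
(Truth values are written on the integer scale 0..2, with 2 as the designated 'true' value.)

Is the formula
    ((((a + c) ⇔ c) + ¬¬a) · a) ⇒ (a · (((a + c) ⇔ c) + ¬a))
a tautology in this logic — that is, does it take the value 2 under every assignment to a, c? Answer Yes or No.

Counterexample: take a = 2, c = 0.
a + c = 2 + 0 = 2
(a + c) ⇔ c = 2 ⇔ 0 = 0
¬a = ¬2 = 0
¬¬a = ¬0 = 2
((a + c) ⇔ c) + ¬¬a = 0 + 2 = 2
(((a + c) ⇔ c) + ¬¬a) · a = 2 · 2 = 2
a + c = 2 + 0 = 2
(a + c) ⇔ c = 2 ⇔ 0 = 0
¬a = ¬2 = 0
((a + c) ⇔ c) + ¬a = 0 + 0 = 0
a · (((a + c) ⇔ c) + ¬a) = 2 · 0 = 0
((((a + c) ⇔ c) + ¬¬a) · a) ⇒ (a · (((a + c) ⇔ c) + ¬a)) = 2 ⇒ 0 = 0
This gives 0 ≠ 2.

No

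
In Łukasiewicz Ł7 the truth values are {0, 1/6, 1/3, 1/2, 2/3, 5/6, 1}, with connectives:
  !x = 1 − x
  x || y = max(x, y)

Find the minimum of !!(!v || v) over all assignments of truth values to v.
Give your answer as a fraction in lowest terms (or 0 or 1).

Take v = 1/2:
!v = !1/2 = 1/2
!v || v = 1/2 || 1/2 = 1/2
!(!v || v) = !1/2 = 1/2
!!(!v || v) = !1/2 = 1/2
No assignment yields a value below 1/2, so this is the minimum.

1/2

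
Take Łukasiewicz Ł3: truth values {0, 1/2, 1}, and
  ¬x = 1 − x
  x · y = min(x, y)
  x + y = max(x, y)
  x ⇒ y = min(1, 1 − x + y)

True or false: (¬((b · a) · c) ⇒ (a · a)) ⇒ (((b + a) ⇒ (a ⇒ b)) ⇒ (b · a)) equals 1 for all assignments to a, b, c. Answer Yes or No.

Counterexample: take a = 1/2, b = 0, c = 0.
b · a = 0 · 1/2 = 0
(b · a) · c = 0 · 0 = 0
¬((b · a) · c) = ¬0 = 1
a · a = 1/2 · 1/2 = 1/2
¬((b · a) · c) ⇒ (a · a) = 1 ⇒ 1/2 = 1/2
b + a = 0 + 1/2 = 1/2
a ⇒ b = 1/2 ⇒ 0 = 1/2
(b + a) ⇒ (a ⇒ b) = 1/2 ⇒ 1/2 = 1
b · a = 0 · 1/2 = 0
((b + a) ⇒ (a ⇒ b)) ⇒ (b · a) = 1 ⇒ 0 = 0
(¬((b · a) · c) ⇒ (a · a)) ⇒ (((b + a) ⇒ (a ⇒ b)) ⇒ (b · a)) = 1/2 ⇒ 0 = 1/2
This gives 1/2 ≠ 1.

No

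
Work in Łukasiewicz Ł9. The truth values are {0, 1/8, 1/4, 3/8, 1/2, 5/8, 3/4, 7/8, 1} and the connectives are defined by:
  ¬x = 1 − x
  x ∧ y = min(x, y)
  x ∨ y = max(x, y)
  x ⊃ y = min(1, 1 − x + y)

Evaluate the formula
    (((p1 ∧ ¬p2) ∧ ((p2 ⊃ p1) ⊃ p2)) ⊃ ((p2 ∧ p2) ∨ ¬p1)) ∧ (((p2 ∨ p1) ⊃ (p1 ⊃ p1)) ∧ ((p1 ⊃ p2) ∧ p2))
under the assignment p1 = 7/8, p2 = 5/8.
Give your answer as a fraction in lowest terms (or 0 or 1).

¬p2 = ¬5/8 = 3/8
p1 ∧ ¬p2 = 7/8 ∧ 3/8 = 3/8
p2 ⊃ p1 = 5/8 ⊃ 7/8 = 1
(p2 ⊃ p1) ⊃ p2 = 1 ⊃ 5/8 = 5/8
(p1 ∧ ¬p2) ∧ ((p2 ⊃ p1) ⊃ p2) = 3/8 ∧ 5/8 = 3/8
p2 ∧ p2 = 5/8 ∧ 5/8 = 5/8
¬p1 = ¬7/8 = 1/8
(p2 ∧ p2) ∨ ¬p1 = 5/8 ∨ 1/8 = 5/8
((p1 ∧ ¬p2) ∧ ((p2 ⊃ p1) ⊃ p2)) ⊃ ((p2 ∧ p2) ∨ ¬p1) = 3/8 ⊃ 5/8 = 1
p2 ∨ p1 = 5/8 ∨ 7/8 = 7/8
p1 ⊃ p1 = 7/8 ⊃ 7/8 = 1
(p2 ∨ p1) ⊃ (p1 ⊃ p1) = 7/8 ⊃ 1 = 1
p1 ⊃ p2 = 7/8 ⊃ 5/8 = 3/4
(p1 ⊃ p2) ∧ p2 = 3/4 ∧ 5/8 = 5/8
((p2 ∨ p1) ⊃ (p1 ⊃ p1)) ∧ ((p1 ⊃ p2) ∧ p2) = 1 ∧ 5/8 = 5/8
(((p1 ∧ ¬p2) ∧ ((p2 ⊃ p1) ⊃ p2)) ⊃ ((p2 ∧ p2) ∨ ¬p1)) ∧ (((p2 ∨ p1) ⊃ (p1 ⊃ p1)) ∧ ((p1 ⊃ p2) ∧ p2)) = 1 ∧ 5/8 = 5/8

5/8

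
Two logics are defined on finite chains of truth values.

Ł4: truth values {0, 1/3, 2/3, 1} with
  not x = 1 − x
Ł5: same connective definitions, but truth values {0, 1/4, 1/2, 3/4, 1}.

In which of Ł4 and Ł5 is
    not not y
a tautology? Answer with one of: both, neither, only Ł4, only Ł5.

In Ł4: at y = 0 the value is 0 — not a tautology.
In Ł5: at y = 0 the value is 0 — not a tautology.

neither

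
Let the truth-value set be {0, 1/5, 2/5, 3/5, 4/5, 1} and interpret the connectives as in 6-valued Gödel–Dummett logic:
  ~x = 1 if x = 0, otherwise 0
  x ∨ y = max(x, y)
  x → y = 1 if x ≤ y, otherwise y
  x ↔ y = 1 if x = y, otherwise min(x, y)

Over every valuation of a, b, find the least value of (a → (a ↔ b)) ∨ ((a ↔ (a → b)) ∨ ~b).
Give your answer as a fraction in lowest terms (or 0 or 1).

Take a = 2/5, b = 1/5:
a ↔ b = 2/5 ↔ 1/5 = 1/5
a → (a ↔ b) = 2/5 → 1/5 = 1/5
a → b = 2/5 → 1/5 = 1/5
a ↔ (a → b) = 2/5 ↔ 1/5 = 1/5
~b = ~1/5 = 0
(a ↔ (a → b)) ∨ ~b = 1/5 ∨ 0 = 1/5
(a → (a ↔ b)) ∨ ((a ↔ (a → b)) ∨ ~b) = 1/5 ∨ 1/5 = 1/5
No assignment yields a value below 1/5, so this is the minimum.

1/5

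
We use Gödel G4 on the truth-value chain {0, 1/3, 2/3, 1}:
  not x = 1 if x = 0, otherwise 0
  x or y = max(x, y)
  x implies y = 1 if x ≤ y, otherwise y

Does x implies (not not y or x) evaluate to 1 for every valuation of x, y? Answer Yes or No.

Yes

x = 0, y = 0 ↦ 1
x = 0, y = 1/3 ↦ 1
x = 0, y = 2/3 ↦ 1
x = 0, y = 1 ↦ 1
x = 1/3, y = 0 ↦ 1
x = 1/3, y = 1/3 ↦ 1
x = 1/3, y = 2/3 ↦ 1
x = 1/3, y = 1 ↦ 1
x = 2/3, y = 0 ↦ 1
x = 2/3, y = 1/3 ↦ 1
x = 2/3, y = 2/3 ↦ 1
x = 2/3, y = 1 ↦ 1
x = 1, y = 0 ↦ 1
x = 1, y = 1/3 ↦ 1
x = 1, y = 2/3 ↦ 1
x = 1, y = 1 ↦ 1
Every assignment gives a value ≥ 1.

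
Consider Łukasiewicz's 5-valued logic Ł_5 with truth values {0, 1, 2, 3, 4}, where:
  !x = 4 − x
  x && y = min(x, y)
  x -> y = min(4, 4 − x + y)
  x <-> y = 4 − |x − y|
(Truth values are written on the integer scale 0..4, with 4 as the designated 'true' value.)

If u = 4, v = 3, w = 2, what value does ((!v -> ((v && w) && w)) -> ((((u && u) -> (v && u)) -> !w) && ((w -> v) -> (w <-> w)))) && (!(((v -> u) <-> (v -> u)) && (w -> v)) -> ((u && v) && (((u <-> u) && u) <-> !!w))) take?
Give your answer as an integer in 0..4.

3

!v = !3 = 1
v && w = 3 && 2 = 2
(v && w) && w = 2 && 2 = 2
!v -> ((v && w) && w) = 1 -> 2 = 4
u && u = 4 && 4 = 4
v && u = 3 && 4 = 3
(u && u) -> (v && u) = 4 -> 3 = 3
!w = !2 = 2
((u && u) -> (v && u)) -> !w = 3 -> 2 = 3
w -> v = 2 -> 3 = 4
w <-> w = 2 <-> 2 = 4
(w -> v) -> (w <-> w) = 4 -> 4 = 4
(((u && u) -> (v && u)) -> !w) && ((w -> v) -> (w <-> w)) = 3 && 4 = 3
(!v -> ((v && w) && w)) -> ((((u && u) -> (v && u)) -> !w) && ((w -> v) -> (w <-> w))) = 4 -> 3 = 3
v -> u = 3 -> 4 = 4
v -> u = 3 -> 4 = 4
(v -> u) <-> (v -> u) = 4 <-> 4 = 4
w -> v = 2 -> 3 = 4
((v -> u) <-> (v -> u)) && (w -> v) = 4 && 4 = 4
!(((v -> u) <-> (v -> u)) && (w -> v)) = !4 = 0
u && v = 4 && 3 = 3
u <-> u = 4 <-> 4 = 4
(u <-> u) && u = 4 && 4 = 4
!w = !2 = 2
!!w = !2 = 2
((u <-> u) && u) <-> !!w = 4 <-> 2 = 2
(u && v) && (((u <-> u) && u) <-> !!w) = 3 && 2 = 2
!(((v -> u) <-> (v -> u)) && (w -> v)) -> ((u && v) && (((u <-> u) && u) <-> !!w)) = 0 -> 2 = 4
((!v -> ((v && w) && w)) -> ((((u && u) -> (v && u)) -> !w) && ((w -> v) -> (w <-> w)))) && (!(((v -> u) <-> (v -> u)) && (w -> v)) -> ((u && v) && (((u <-> u) && u) <-> !!w))) = 3 && 4 = 3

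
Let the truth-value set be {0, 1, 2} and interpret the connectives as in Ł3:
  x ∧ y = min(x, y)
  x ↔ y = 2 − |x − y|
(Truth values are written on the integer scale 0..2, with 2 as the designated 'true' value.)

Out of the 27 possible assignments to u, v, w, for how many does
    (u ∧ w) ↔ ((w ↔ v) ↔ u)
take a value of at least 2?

value 2: 10 assignments (counts)
value 1: 12 assignments
value 0: 5 assignments
So 10 of the 27 assignments meet the threshold.

10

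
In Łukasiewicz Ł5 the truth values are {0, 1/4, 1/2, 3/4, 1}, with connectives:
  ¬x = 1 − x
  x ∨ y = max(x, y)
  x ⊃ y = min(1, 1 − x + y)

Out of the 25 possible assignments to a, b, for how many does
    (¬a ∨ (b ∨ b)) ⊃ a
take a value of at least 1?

12

value 1: 12 assignments (counts)
value 3/4: 2 assignments
value 1/2: 5 assignments
value 1/4: 1 assignment
value 0: 5 assignments
So 12 of the 25 assignments meet the threshold.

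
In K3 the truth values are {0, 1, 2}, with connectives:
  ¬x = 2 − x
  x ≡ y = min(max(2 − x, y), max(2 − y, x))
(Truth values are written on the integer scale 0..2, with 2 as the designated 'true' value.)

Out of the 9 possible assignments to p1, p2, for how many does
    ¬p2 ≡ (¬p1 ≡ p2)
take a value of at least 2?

2

p1 = 0, p2 = 0 ↦ 0  <
p1 = 0, p2 = 1 ↦ 1  <
p1 = 0, p2 = 2 ↦ 0  <
p1 = 1, p2 = 0 ↦ 1  <
p1 = 1, p2 = 1 ↦ 1  <
p1 = 1, p2 = 2 ↦ 1  <
p1 = 2, p2 = 0 ↦ 2  ≥
p1 = 2, p2 = 1 ↦ 1  <
p1 = 2, p2 = 2 ↦ 2  ≥
So 2 of the 9 assignments meet the threshold.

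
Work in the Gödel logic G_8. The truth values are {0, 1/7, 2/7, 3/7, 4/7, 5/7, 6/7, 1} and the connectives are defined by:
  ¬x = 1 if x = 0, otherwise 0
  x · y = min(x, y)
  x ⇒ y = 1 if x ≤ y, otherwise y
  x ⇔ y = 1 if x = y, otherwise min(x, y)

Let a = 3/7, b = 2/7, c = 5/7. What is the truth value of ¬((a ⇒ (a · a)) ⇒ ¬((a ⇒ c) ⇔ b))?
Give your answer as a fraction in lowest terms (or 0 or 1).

1

a · a = 3/7 · 3/7 = 3/7
a ⇒ (a · a) = 3/7 ⇒ 3/7 = 1
a ⇒ c = 3/7 ⇒ 5/7 = 1
(a ⇒ c) ⇔ b = 1 ⇔ 2/7 = 2/7
¬((a ⇒ c) ⇔ b) = ¬2/7 = 0
(a ⇒ (a · a)) ⇒ ¬((a ⇒ c) ⇔ b) = 1 ⇒ 0 = 0
¬((a ⇒ (a · a)) ⇒ ¬((a ⇒ c) ⇔ b)) = ¬0 = 1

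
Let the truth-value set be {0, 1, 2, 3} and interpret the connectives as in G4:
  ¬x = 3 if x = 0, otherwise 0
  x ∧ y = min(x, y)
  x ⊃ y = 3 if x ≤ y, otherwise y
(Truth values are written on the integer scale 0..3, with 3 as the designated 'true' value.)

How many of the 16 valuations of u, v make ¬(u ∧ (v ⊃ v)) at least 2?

4

u = 0, v = 0 ↦ 3  ≥
u = 0, v = 1 ↦ 3  ≥
u = 0, v = 2 ↦ 3  ≥
u = 0, v = 3 ↦ 3  ≥
u = 1, v = 0 ↦ 0  <
u = 1, v = 1 ↦ 0  <
u = 1, v = 2 ↦ 0  <
u = 1, v = 3 ↦ 0  <
u = 2, v = 0 ↦ 0  <
u = 2, v = 1 ↦ 0  <
u = 2, v = 2 ↦ 0  <
u = 2, v = 3 ↦ 0  <
u = 3, v = 0 ↦ 0  <
u = 3, v = 1 ↦ 0  <
u = 3, v = 2 ↦ 0  <
u = 3, v = 3 ↦ 0  <
So 4 of the 16 assignments meet the threshold.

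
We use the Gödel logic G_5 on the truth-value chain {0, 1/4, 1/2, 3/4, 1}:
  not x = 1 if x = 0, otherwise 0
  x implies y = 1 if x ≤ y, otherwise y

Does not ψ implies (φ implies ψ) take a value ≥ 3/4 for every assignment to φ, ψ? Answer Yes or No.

Counterexample: take φ = 1/4, ψ = 0.
not ψ = not 0 = 1
φ implies ψ = 1/4 implies 0 = 0
not ψ implies (φ implies ψ) = 1 implies 0 = 0
This gives 0, which is below 3/4.

No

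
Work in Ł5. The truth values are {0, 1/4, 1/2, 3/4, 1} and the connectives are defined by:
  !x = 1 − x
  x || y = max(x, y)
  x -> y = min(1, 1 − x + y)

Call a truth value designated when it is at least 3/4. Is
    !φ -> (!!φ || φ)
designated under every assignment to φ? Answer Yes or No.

No

Counterexample: take φ = 0.
!φ = !0 = 1
!φ = !0 = 1
!!φ = !1 = 0
!!φ || φ = 0 || 0 = 0
!φ -> (!!φ || φ) = 1 -> 0 = 0
This gives 0, which is below 3/4.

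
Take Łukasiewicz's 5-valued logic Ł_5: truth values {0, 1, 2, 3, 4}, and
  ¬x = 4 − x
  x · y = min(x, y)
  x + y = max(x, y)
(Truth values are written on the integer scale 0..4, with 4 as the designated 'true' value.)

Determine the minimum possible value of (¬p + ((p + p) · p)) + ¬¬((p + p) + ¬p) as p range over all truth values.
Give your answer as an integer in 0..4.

Take p = 2:
¬p = ¬2 = 2
p + p = 2 + 2 = 2
(p + p) · p = 2 · 2 = 2
¬p + ((p + p) · p) = 2 + 2 = 2
p + p = 2 + 2 = 2
¬p = ¬2 = 2
(p + p) + ¬p = 2 + 2 = 2
¬((p + p) + ¬p) = ¬2 = 2
¬¬((p + p) + ¬p) = ¬2 = 2
(¬p + ((p + p) · p)) + ¬¬((p + p) + ¬p) = 2 + 2 = 2
No assignment yields a value below 2, so this is the minimum.

2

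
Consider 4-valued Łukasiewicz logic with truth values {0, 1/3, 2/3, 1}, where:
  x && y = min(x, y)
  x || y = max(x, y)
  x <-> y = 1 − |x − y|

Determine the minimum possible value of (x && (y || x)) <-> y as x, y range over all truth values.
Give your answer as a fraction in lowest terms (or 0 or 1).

0

Take x = 0, y = 1:
y || x = 1 || 0 = 1
x && (y || x) = 0 && 1 = 0
(x && (y || x)) <-> y = 0 <-> 1 = 0
No assignment yields a value below 0, so this is the minimum.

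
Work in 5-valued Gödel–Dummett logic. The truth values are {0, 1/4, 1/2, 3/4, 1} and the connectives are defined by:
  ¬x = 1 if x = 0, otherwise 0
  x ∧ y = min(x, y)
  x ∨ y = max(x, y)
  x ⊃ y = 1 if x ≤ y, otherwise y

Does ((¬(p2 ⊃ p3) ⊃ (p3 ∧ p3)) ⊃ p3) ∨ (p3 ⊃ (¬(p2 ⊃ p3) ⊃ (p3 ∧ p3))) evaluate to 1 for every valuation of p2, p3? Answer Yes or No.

Yes

At p2 = 0, p3 = 1/2, for instance:
p2 ⊃ p3 = 0 ⊃ 1/2 = 1
¬(p2 ⊃ p3) = ¬1 = 0
p3 ∧ p3 = 1/2 ∧ 1/2 = 1/2
¬(p2 ⊃ p3) ⊃ (p3 ∧ p3) = 0 ⊃ 1/2 = 1
(¬(p2 ⊃ p3) ⊃ (p3 ∧ p3)) ⊃ p3 = 1 ⊃ 1/2 = 1/2
p3 ⊃ (¬(p2 ⊃ p3) ⊃ (p3 ∧ p3)) = 1/2 ⊃ 1 = 1
((¬(p2 ⊃ p3) ⊃ (p3 ∧ p3)) ⊃ p3) ∨ (p3 ⊃ (¬(p2 ⊃ p3) ⊃ (p3 ∧ p3))) = 1/2 ∨ 1 = 1
and checking the remaining 24 assignments likewise gives ≥ 1 in every case.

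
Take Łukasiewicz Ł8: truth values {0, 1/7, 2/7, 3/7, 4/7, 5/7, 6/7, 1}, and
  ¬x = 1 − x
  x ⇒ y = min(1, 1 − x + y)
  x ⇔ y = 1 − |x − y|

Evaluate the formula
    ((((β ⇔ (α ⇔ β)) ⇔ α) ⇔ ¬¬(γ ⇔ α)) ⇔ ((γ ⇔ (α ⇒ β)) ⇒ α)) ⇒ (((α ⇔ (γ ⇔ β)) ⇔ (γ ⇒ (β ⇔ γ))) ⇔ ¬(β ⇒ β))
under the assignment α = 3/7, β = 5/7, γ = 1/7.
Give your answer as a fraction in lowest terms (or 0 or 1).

2/7

α ⇔ β = 3/7 ⇔ 5/7 = 5/7
β ⇔ (α ⇔ β) = 5/7 ⇔ 5/7 = 1
(β ⇔ (α ⇔ β)) ⇔ α = 1 ⇔ 3/7 = 3/7
γ ⇔ α = 1/7 ⇔ 3/7 = 5/7
¬(γ ⇔ α) = ¬5/7 = 2/7
¬¬(γ ⇔ α) = ¬2/7 = 5/7
((β ⇔ (α ⇔ β)) ⇔ α) ⇔ ¬¬(γ ⇔ α) = 3/7 ⇔ 5/7 = 5/7
α ⇒ β = 3/7 ⇒ 5/7 = 1
γ ⇔ (α ⇒ β) = 1/7 ⇔ 1 = 1/7
(γ ⇔ (α ⇒ β)) ⇒ α = 1/7 ⇒ 3/7 = 1
(((β ⇔ (α ⇔ β)) ⇔ α) ⇔ ¬¬(γ ⇔ α)) ⇔ ((γ ⇔ (α ⇒ β)) ⇒ α) = 5/7 ⇔ 1 = 5/7
γ ⇔ β = 1/7 ⇔ 5/7 = 3/7
α ⇔ (γ ⇔ β) = 3/7 ⇔ 3/7 = 1
β ⇔ γ = 5/7 ⇔ 1/7 = 3/7
γ ⇒ (β ⇔ γ) = 1/7 ⇒ 3/7 = 1
(α ⇔ (γ ⇔ β)) ⇔ (γ ⇒ (β ⇔ γ)) = 1 ⇔ 1 = 1
β ⇒ β = 5/7 ⇒ 5/7 = 1
¬(β ⇒ β) = ¬1 = 0
((α ⇔ (γ ⇔ β)) ⇔ (γ ⇒ (β ⇔ γ))) ⇔ ¬(β ⇒ β) = 1 ⇔ 0 = 0
((((β ⇔ (α ⇔ β)) ⇔ α) ⇔ ¬¬(γ ⇔ α)) ⇔ ((γ ⇔ (α ⇒ β)) ⇒ α)) ⇒ (((α ⇔ (γ ⇔ β)) ⇔ (γ ⇒ (β ⇔ γ))) ⇔ ¬(β ⇒ β)) = 5/7 ⇒ 0 = 2/7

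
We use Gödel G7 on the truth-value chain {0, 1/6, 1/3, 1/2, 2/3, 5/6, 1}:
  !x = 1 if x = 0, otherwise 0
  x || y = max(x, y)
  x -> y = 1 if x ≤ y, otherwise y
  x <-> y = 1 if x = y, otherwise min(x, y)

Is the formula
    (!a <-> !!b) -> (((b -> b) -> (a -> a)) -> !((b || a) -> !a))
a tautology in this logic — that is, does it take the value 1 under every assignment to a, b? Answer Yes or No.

Counterexample: take a = 0, b = 1/6.
!a = !0 = 1
!b = !1/6 = 0
!!b = !0 = 1
!a <-> !!b = 1 <-> 1 = 1
b -> b = 1/6 -> 1/6 = 1
a -> a = 0 -> 0 = 1
(b -> b) -> (a -> a) = 1 -> 1 = 1
b || a = 1/6 || 0 = 1/6
!a = !0 = 1
(b || a) -> !a = 1/6 -> 1 = 1
!((b || a) -> !a) = !1 = 0
((b -> b) -> (a -> a)) -> !((b || a) -> !a) = 1 -> 0 = 0
(!a <-> !!b) -> (((b -> b) -> (a -> a)) -> !((b || a) -> !a)) = 1 -> 0 = 0
This gives 0 ≠ 1.

No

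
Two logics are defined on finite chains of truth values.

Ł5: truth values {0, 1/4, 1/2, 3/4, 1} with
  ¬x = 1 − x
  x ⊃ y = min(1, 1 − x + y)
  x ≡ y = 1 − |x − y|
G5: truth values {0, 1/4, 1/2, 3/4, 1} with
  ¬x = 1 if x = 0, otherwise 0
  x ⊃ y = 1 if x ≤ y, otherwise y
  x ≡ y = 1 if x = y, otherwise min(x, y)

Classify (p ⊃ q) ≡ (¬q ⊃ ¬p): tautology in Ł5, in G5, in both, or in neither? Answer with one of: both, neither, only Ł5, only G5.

In Ł5: every assignment gives 1 — tautology.
In G5: at p = 1/2, q = 1/4 the value is 1/4 — not a tautology.

only Ł5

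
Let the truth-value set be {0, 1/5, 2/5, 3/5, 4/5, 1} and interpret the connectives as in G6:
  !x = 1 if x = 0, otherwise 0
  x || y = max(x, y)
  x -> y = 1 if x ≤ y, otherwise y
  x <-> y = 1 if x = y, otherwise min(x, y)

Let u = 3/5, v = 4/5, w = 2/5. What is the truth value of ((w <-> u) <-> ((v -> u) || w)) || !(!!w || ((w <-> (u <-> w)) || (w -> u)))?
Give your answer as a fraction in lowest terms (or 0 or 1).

w <-> u = 2/5 <-> 3/5 = 2/5
v -> u = 4/5 -> 3/5 = 3/5
(v -> u) || w = 3/5 || 2/5 = 3/5
(w <-> u) <-> ((v -> u) || w) = 2/5 <-> 3/5 = 2/5
!w = !2/5 = 0
!!w = !0 = 1
u <-> w = 3/5 <-> 2/5 = 2/5
w <-> (u <-> w) = 2/5 <-> 2/5 = 1
w -> u = 2/5 -> 3/5 = 1
(w <-> (u <-> w)) || (w -> u) = 1 || 1 = 1
!!w || ((w <-> (u <-> w)) || (w -> u)) = 1 || 1 = 1
!(!!w || ((w <-> (u <-> w)) || (w -> u))) = !1 = 0
((w <-> u) <-> ((v -> u) || w)) || !(!!w || ((w <-> (u <-> w)) || (w -> u))) = 2/5 || 0 = 2/5

2/5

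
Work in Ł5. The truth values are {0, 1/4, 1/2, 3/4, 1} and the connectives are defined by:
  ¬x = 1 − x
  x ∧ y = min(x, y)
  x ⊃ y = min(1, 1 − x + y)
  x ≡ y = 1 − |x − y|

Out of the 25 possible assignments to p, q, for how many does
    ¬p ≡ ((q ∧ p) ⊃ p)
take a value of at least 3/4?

value 1: 5 assignments (counts)
value 3/4: 5 assignments (counts)
value 1/2: 5 assignments
value 1/4: 5 assignments
value 0: 5 assignments
So 10 of the 25 assignments meet the threshold.

10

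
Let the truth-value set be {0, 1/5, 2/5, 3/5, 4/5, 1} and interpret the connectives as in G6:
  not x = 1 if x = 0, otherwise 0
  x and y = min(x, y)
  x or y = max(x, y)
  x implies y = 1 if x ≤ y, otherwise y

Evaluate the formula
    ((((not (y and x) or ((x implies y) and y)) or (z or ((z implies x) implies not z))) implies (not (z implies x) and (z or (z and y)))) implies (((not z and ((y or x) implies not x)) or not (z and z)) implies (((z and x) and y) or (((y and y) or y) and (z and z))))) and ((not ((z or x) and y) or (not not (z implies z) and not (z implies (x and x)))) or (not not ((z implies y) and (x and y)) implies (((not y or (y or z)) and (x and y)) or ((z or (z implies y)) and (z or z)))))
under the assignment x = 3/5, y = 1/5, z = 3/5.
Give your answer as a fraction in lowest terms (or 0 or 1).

y and x = 1/5 and 3/5 = 1/5
not (y and x) = not 1/5 = 0
x implies y = 3/5 implies 1/5 = 1/5
(x implies y) and y = 1/5 and 1/5 = 1/5
not (y and x) or ((x implies y) and y) = 0 or 1/5 = 1/5
z implies x = 3/5 implies 3/5 = 1
not z = not 3/5 = 0
(z implies x) implies not z = 1 implies 0 = 0
z or ((z implies x) implies not z) = 3/5 or 0 = 3/5
(not (y and x) or ((x implies y) and y)) or (z or ((z implies x) implies not z)) = 1/5 or 3/5 = 3/5
z implies x = 3/5 implies 3/5 = 1
not (z implies x) = not 1 = 0
z and y = 3/5 and 1/5 = 1/5
z or (z and y) = 3/5 or 1/5 = 3/5
not (z implies x) and (z or (z and y)) = 0 and 3/5 = 0
((not (y and x) or ((x implies y) and y)) or (z or ((z implies x) implies not z))) implies (not (z implies x) and (z or (z and y))) = 3/5 implies 0 = 0
not z = not 3/5 = 0
y or x = 1/5 or 3/5 = 3/5
not x = not 3/5 = 0
(y or x) implies not x = 3/5 implies 0 = 0
not z and ((y or x) implies not x) = 0 and 0 = 0
z and z = 3/5 and 3/5 = 3/5
not (z and z) = not 3/5 = 0
(not z and ((y or x) implies not x)) or not (z and z) = 0 or 0 = 0
z and x = 3/5 and 3/5 = 3/5
(z and x) and y = 3/5 and 1/5 = 1/5
y and y = 1/5 and 1/5 = 1/5
(y and y) or y = 1/5 or 1/5 = 1/5
z and z = 3/5 and 3/5 = 3/5
((y and y) or y) and (z and z) = 1/5 and 3/5 = 1/5
((z and x) and y) or (((y and y) or y) and (z and z)) = 1/5 or 1/5 = 1/5
((not z and ((y or x) implies not x)) or not (z and z)) implies (((z and x) and y) or (((y and y) or y) and (z and z))) = 0 implies 1/5 = 1
(((not (y and x) or ((x implies y) and y)) or (z or ((z implies x) implies not z))) implies (not (z implies x) and (z or (z and y)))) implies (((not z and ((y or x) implies not x)) or not (z and z)) implies (((z and x) and y) or (((y and y) or y) and (z and z)))) = 0 implies 1 = 1
z or x = 3/5 or 3/5 = 3/5
(z or x) and y = 3/5 and 1/5 = 1/5
not ((z or x) and y) = not 1/5 = 0
z implies z = 3/5 implies 3/5 = 1
not (z implies z) = not 1 = 0
not not (z implies z) = not 0 = 1
x and x = 3/5 and 3/5 = 3/5
z implies (x and x) = 3/5 implies 3/5 = 1
not (z implies (x and x)) = not 1 = 0
not not (z implies z) and not (z implies (x and x)) = 1 and 0 = 0
not ((z or x) and y) or (not not (z implies z) and not (z implies (x and x))) = 0 or 0 = 0
z implies y = 3/5 implies 1/5 = 1/5
x and y = 3/5 and 1/5 = 1/5
(z implies y) and (x and y) = 1/5 and 1/5 = 1/5
not ((z implies y) and (x and y)) = not 1/5 = 0
not not ((z implies y) and (x and y)) = not 0 = 1
not y = not 1/5 = 0
y or z = 1/5 or 3/5 = 3/5
not y or (y or z) = 0 or 3/5 = 3/5
x and y = 3/5 and 1/5 = 1/5
(not y or (y or z)) and (x and y) = 3/5 and 1/5 = 1/5
z implies y = 3/5 implies 1/5 = 1/5
z or (z implies y) = 3/5 or 1/5 = 3/5
z or z = 3/5 or 3/5 = 3/5
(z or (z implies y)) and (z or z) = 3/5 and 3/5 = 3/5
((not y or (y or z)) and (x and y)) or ((z or (z implies y)) and (z or z)) = 1/5 or 3/5 = 3/5
not not ((z implies y) and (x and y)) implies (((not y or (y or z)) and (x and y)) or ((z or (z implies y)) and (z or z))) = 1 implies 3/5 = 3/5
(not ((z or x) and y) or (not not (z implies z) and not (z implies (x and x)))) or (not not ((z implies y) and (x and y)) implies (((not y or (y or z)) and (x and y)) or ((z or (z implies y)) and (z or z)))) = 0 or 3/5 = 3/5
((((not (y and x) or ((x implies y) and y)) or (z or ((z implies x) implies not z))) implies (not (z implies x) and (z or (z and y)))) implies (((not z and ((y or x) implies not x)) or not (z and z)) implies (((z and x) and y) or (((y and y) or y) and (z and z))))) and ((not ((z or x) and y) or (not not (z implies z) and not (z implies (x and x)))) or (not not ((z implies y) and (x and y)) implies (((not y or (y or z)) and (x and y)) or ((z or (z implies y)) and (z or z))))) = 1 and 3/5 = 3/5

3/5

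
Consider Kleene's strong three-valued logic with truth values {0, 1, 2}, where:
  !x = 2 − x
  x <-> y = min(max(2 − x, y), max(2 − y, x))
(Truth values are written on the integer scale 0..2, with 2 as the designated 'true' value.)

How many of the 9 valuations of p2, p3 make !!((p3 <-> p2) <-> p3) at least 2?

p2 = 0, p3 = 0 ↦ 0  <
p2 = 0, p3 = 1 ↦ 1  <
p2 = 0, p3 = 2 ↦ 0  <
p2 = 1, p3 = 0 ↦ 1  <
p2 = 1, p3 = 1 ↦ 1  <
p2 = 1, p3 = 2 ↦ 1  <
p2 = 2, p3 = 0 ↦ 2  ≥
p2 = 2, p3 = 1 ↦ 1  <
p2 = 2, p3 = 2 ↦ 2  ≥
So 2 of the 9 assignments meet the threshold.

2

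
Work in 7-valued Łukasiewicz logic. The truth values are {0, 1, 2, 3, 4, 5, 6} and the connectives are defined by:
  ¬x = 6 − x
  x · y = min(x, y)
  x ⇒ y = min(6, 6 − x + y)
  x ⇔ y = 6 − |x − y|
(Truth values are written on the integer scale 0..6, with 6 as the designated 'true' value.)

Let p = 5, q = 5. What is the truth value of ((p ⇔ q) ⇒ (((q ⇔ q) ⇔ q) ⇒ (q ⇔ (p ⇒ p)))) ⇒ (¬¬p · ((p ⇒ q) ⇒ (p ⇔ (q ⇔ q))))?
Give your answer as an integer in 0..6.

5

p ⇔ q = 5 ⇔ 5 = 6
q ⇔ q = 5 ⇔ 5 = 6
(q ⇔ q) ⇔ q = 6 ⇔ 5 = 5
p ⇒ p = 5 ⇒ 5 = 6
q ⇔ (p ⇒ p) = 5 ⇔ 6 = 5
((q ⇔ q) ⇔ q) ⇒ (q ⇔ (p ⇒ p)) = 5 ⇒ 5 = 6
(p ⇔ q) ⇒ (((q ⇔ q) ⇔ q) ⇒ (q ⇔ (p ⇒ p))) = 6 ⇒ 6 = 6
¬p = ¬5 = 1
¬¬p = ¬1 = 5
p ⇒ q = 5 ⇒ 5 = 6
q ⇔ q = 5 ⇔ 5 = 6
p ⇔ (q ⇔ q) = 5 ⇔ 6 = 5
(p ⇒ q) ⇒ (p ⇔ (q ⇔ q)) = 6 ⇒ 5 = 5
¬¬p · ((p ⇒ q) ⇒ (p ⇔ (q ⇔ q))) = 5 · 5 = 5
((p ⇔ q) ⇒ (((q ⇔ q) ⇔ q) ⇒ (q ⇔ (p ⇒ p)))) ⇒ (¬¬p · ((p ⇒ q) ⇒ (p ⇔ (q ⇔ q)))) = 6 ⇒ 5 = 5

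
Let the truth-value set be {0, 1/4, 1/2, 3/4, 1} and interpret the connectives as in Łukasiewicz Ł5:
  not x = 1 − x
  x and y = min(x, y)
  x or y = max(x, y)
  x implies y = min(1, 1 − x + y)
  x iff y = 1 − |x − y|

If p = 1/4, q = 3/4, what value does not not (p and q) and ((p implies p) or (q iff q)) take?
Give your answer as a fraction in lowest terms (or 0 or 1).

p and q = 1/4 and 3/4 = 1/4
not (p and q) = not 1/4 = 3/4
not not (p and q) = not 3/4 = 1/4
p implies p = 1/4 implies 1/4 = 1
q iff q = 3/4 iff 3/4 = 1
(p implies p) or (q iff q) = 1 or 1 = 1
not not (p and q) and ((p implies p) or (q iff q)) = 1/4 and 1 = 1/4

1/4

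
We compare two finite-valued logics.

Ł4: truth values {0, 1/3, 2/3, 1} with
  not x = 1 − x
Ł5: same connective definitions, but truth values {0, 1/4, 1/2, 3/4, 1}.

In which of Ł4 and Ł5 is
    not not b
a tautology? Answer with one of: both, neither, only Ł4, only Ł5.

neither

In Ł4: at b = 0 the value is 0 — not a tautology.
In Ł5: at b = 0 the value is 0 — not a tautology.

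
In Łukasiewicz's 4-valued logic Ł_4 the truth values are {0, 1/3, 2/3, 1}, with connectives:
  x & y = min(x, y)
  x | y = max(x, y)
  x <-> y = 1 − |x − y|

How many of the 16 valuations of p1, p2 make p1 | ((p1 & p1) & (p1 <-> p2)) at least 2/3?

p1 = 0, p2 = 0 ↦ 0  <
p1 = 0, p2 = 1/3 ↦ 0  <
p1 = 0, p2 = 2/3 ↦ 0  <
p1 = 0, p2 = 1 ↦ 0  <
p1 = 1/3, p2 = 0 ↦ 1/3  <
p1 = 1/3, p2 = 1/3 ↦ 1/3  <
p1 = 1/3, p2 = 2/3 ↦ 1/3  <
p1 = 1/3, p2 = 1 ↦ 1/3  <
p1 = 2/3, p2 = 0 ↦ 2/3  ≥
p1 = 2/3, p2 = 1/3 ↦ 2/3  ≥
p1 = 2/3, p2 = 2/3 ↦ 2/3  ≥
p1 = 2/3, p2 = 1 ↦ 2/3  ≥
p1 = 1, p2 = 0 ↦ 1  ≥
p1 = 1, p2 = 1/3 ↦ 1  ≥
p1 = 1, p2 = 2/3 ↦ 1  ≥
p1 = 1, p2 = 1 ↦ 1  ≥
So 8 of the 16 assignments meet the threshold.

8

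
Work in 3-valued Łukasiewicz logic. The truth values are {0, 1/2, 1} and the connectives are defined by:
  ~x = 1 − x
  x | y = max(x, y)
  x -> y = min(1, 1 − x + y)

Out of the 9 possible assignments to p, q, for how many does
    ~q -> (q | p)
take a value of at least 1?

p = 0, q = 0 ↦ 0  <
p = 0, q = 1/2 ↦ 1  ≥
p = 0, q = 1 ↦ 1  ≥
p = 1/2, q = 0 ↦ 1/2  <
p = 1/2, q = 1/2 ↦ 1  ≥
p = 1/2, q = 1 ↦ 1  ≥
p = 1, q = 0 ↦ 1  ≥
p = 1, q = 1/2 ↦ 1  ≥
p = 1, q = 1 ↦ 1  ≥
So 7 of the 9 assignments meet the threshold.

7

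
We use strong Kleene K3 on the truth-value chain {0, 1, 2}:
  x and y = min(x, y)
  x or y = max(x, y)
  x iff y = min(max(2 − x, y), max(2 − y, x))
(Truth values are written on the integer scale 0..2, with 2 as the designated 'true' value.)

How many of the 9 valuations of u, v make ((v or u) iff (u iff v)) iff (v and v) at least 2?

u = 0, v = 0 ↦ 2  ≥
u = 0, v = 1 ↦ 1  <
u = 0, v = 2 ↦ 0  <
u = 1, v = 0 ↦ 1  <
u = 1, v = 1 ↦ 1  <
u = 1, v = 2 ↦ 1  <
u = 2, v = 0 ↦ 2  ≥
u = 2, v = 1 ↦ 1  <
u = 2, v = 2 ↦ 2  ≥
So 3 of the 9 assignments meet the threshold.

3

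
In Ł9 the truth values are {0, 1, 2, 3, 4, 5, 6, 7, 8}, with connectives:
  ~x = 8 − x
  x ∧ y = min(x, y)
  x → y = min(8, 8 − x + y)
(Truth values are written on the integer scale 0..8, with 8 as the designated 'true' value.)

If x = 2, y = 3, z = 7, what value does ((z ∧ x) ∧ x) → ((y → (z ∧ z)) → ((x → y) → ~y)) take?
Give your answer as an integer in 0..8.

z ∧ x = 7 ∧ 2 = 2
(z ∧ x) ∧ x = 2 ∧ 2 = 2
z ∧ z = 7 ∧ 7 = 7
y → (z ∧ z) = 3 → 7 = 8
x → y = 2 → 3 = 8
~y = ~3 = 5
(x → y) → ~y = 8 → 5 = 5
(y → (z ∧ z)) → ((x → y) → ~y) = 8 → 5 = 5
((z ∧ x) ∧ x) → ((y → (z ∧ z)) → ((x → y) → ~y)) = 2 → 5 = 8

8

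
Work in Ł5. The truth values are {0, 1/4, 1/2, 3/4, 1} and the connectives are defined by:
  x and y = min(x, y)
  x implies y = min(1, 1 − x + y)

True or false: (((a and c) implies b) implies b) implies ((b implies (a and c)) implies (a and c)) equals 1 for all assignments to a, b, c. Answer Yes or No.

Yes

At a = 1, b = 1/2, c = 0, for instance:
a and c = 1 and 0 = 0
(a and c) implies b = 0 implies 1/2 = 1
((a and c) implies b) implies b = 1 implies 1/2 = 1/2
b implies (a and c) = 1/2 implies 0 = 1/2
(b implies (a and c)) implies (a and c) = 1/2 implies 0 = 1/2
(((a and c) implies b) implies b) implies ((b implies (a and c)) implies (a and c)) = 1/2 implies 1/2 = 1
and checking the remaining 124 assignments likewise gives ≥ 1 in every case.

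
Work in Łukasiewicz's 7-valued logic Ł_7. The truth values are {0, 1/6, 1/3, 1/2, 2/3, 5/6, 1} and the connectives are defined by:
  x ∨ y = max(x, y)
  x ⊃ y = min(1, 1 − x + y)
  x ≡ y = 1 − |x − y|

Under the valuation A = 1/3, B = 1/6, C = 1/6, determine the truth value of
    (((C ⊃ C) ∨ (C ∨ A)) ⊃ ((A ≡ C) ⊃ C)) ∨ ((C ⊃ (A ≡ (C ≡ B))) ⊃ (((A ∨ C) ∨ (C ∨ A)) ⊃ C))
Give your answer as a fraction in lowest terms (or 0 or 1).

5/6

C ⊃ C = 1/6 ⊃ 1/6 = 1
C ∨ A = 1/6 ∨ 1/3 = 1/3
(C ⊃ C) ∨ (C ∨ A) = 1 ∨ 1/3 = 1
A ≡ C = 1/3 ≡ 1/6 = 5/6
(A ≡ C) ⊃ C = 5/6 ⊃ 1/6 = 1/3
((C ⊃ C) ∨ (C ∨ A)) ⊃ ((A ≡ C) ⊃ C) = 1 ⊃ 1/3 = 1/3
C ≡ B = 1/6 ≡ 1/6 = 1
A ≡ (C ≡ B) = 1/3 ≡ 1 = 1/3
C ⊃ (A ≡ (C ≡ B)) = 1/6 ⊃ 1/3 = 1
A ∨ C = 1/3 ∨ 1/6 = 1/3
C ∨ A = 1/6 ∨ 1/3 = 1/3
(A ∨ C) ∨ (C ∨ A) = 1/3 ∨ 1/3 = 1/3
((A ∨ C) ∨ (C ∨ A)) ⊃ C = 1/3 ⊃ 1/6 = 5/6
(C ⊃ (A ≡ (C ≡ B))) ⊃ (((A ∨ C) ∨ (C ∨ A)) ⊃ C) = 1 ⊃ 5/6 = 5/6
(((C ⊃ C) ∨ (C ∨ A)) ⊃ ((A ≡ C) ⊃ C)) ∨ ((C ⊃ (A ≡ (C ≡ B))) ⊃ (((A ∨ C) ∨ (C ∨ A)) ⊃ C)) = 1/3 ∨ 5/6 = 5/6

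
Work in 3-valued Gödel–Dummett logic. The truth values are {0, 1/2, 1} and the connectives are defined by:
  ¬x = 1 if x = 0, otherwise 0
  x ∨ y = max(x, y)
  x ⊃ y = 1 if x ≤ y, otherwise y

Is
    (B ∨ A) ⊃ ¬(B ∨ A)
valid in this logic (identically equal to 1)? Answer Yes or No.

No

Counterexample: take A = 0, B = 1/2.
B ∨ A = 1/2 ∨ 0 = 1/2
B ∨ A = 1/2 ∨ 0 = 1/2
¬(B ∨ A) = ¬1/2 = 0
(B ∨ A) ⊃ ¬(B ∨ A) = 1/2 ⊃ 0 = 0
This gives 0 ≠ 1.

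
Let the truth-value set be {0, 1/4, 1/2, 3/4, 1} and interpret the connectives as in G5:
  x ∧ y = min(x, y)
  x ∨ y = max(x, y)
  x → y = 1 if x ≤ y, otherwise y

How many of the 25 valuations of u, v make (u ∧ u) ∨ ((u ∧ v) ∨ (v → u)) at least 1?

value 1: 15 assignments (counts)
value 3/4: 1 assignment
value 1/2: 2 assignments
value 1/4: 3 assignments
value 0: 4 assignments
So 15 of the 25 assignments meet the threshold.

15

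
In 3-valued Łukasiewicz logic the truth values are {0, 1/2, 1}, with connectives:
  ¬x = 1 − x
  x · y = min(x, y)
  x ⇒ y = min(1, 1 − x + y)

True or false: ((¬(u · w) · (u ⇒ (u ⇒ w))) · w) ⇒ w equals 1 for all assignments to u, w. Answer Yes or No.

Yes

u = 0, w = 0 ↦ 1
u = 0, w = 1/2 ↦ 1
u = 0, w = 1 ↦ 1
u = 1/2, w = 0 ↦ 1
u = 1/2, w = 1/2 ↦ 1
u = 1/2, w = 1 ↦ 1
u = 1, w = 0 ↦ 1
u = 1, w = 1/2 ↦ 1
u = 1, w = 1 ↦ 1
Every assignment gives a value ≥ 1.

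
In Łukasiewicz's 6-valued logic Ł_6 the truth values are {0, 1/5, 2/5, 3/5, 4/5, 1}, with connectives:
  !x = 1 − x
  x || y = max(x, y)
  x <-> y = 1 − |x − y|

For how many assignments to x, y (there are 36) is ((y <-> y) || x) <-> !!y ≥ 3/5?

18

value 1: 6 assignments (counts)
value 4/5: 6 assignments (counts)
value 3/5: 6 assignments (counts)
value 2/5: 6 assignments
value 1/5: 6 assignments
value 0: 6 assignments
So 18 of the 36 assignments meet the threshold.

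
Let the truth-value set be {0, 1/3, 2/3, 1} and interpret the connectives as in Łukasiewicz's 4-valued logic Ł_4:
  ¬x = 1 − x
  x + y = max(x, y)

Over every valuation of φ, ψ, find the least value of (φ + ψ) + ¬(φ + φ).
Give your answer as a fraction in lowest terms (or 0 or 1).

Take φ = 1/3, ψ = 0:
φ + ψ = 1/3 + 0 = 1/3
φ + φ = 1/3 + 1/3 = 1/3
¬(φ + φ) = ¬1/3 = 2/3
(φ + ψ) + ¬(φ + φ) = 1/3 + 2/3 = 2/3
No assignment yields a value below 2/3, so this is the minimum.

2/3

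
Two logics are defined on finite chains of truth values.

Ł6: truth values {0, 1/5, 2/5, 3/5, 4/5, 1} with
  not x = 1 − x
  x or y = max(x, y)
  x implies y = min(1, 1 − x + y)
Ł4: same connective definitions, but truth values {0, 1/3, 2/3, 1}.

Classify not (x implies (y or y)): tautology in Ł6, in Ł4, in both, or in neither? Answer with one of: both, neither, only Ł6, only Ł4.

In Ł6: at x = 0, y = 0 the value is 0 — not a tautology.
In Ł4: at x = 0, y = 0 the value is 0 — not a tautology.

neither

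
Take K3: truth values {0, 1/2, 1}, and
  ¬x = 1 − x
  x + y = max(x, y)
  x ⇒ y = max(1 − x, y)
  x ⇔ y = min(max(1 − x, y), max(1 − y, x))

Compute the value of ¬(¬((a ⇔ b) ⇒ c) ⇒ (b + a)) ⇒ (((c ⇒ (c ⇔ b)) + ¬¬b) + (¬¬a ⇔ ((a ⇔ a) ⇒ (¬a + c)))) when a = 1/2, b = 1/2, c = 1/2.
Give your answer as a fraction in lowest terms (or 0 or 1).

1/2

a ⇔ b = 1/2 ⇔ 1/2 = 1/2
(a ⇔ b) ⇒ c = 1/2 ⇒ 1/2 = 1/2
¬((a ⇔ b) ⇒ c) = ¬1/2 = 1/2
b + a = 1/2 + 1/2 = 1/2
¬((a ⇔ b) ⇒ c) ⇒ (b + a) = 1/2 ⇒ 1/2 = 1/2
¬(¬((a ⇔ b) ⇒ c) ⇒ (b + a)) = ¬1/2 = 1/2
c ⇔ b = 1/2 ⇔ 1/2 = 1/2
c ⇒ (c ⇔ b) = 1/2 ⇒ 1/2 = 1/2
¬b = ¬1/2 = 1/2
¬¬b = ¬1/2 = 1/2
(c ⇒ (c ⇔ b)) + ¬¬b = 1/2 + 1/2 = 1/2
¬a = ¬1/2 = 1/2
¬¬a = ¬1/2 = 1/2
a ⇔ a = 1/2 ⇔ 1/2 = 1/2
¬a = ¬1/2 = 1/2
¬a + c = 1/2 + 1/2 = 1/2
(a ⇔ a) ⇒ (¬a + c) = 1/2 ⇒ 1/2 = 1/2
¬¬a ⇔ ((a ⇔ a) ⇒ (¬a + c)) = 1/2 ⇔ 1/2 = 1/2
((c ⇒ (c ⇔ b)) + ¬¬b) + (¬¬a ⇔ ((a ⇔ a) ⇒ (¬a + c))) = 1/2 + 1/2 = 1/2
¬(¬((a ⇔ b) ⇒ c) ⇒ (b + a)) ⇒ (((c ⇒ (c ⇔ b)) + ¬¬b) + (¬¬a ⇔ ((a ⇔ a) ⇒ (¬a + c)))) = 1/2 ⇒ 1/2 = 1/2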